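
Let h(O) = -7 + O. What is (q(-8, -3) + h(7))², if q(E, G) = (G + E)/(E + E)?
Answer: 121/256 ≈ 0.47266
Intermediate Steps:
q(E, G) = (E + G)/(2*E) (q(E, G) = (E + G)/((2*E)) = (E + G)*(1/(2*E)) = (E + G)/(2*E))
(q(-8, -3) + h(7))² = ((½)*(-8 - 3)/(-8) + (-7 + 7))² = ((½)*(-⅛)*(-11) + 0)² = (11/16 + 0)² = (11/16)² = 121/256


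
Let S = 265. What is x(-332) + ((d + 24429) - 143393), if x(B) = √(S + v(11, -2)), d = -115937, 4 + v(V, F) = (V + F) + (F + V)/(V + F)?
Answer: -234901 + √271 ≈ -2.3488e+5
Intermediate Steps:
v(V, F) = -3 + F + V (v(V, F) = -4 + ((V + F) + (F + V)/(V + F)) = -4 + ((F + V) + (F + V)/(F + V)) = -4 + ((F + V) + 1) = -4 + (1 + F + V) = -3 + F + V)
x(B) = √271 (x(B) = √(265 + (-3 - 2 + 11)) = √(265 + 6) = √271)
x(-332) + ((d + 24429) - 143393) = √271 + ((-115937 + 24429) - 143393) = √271 + (-91508 - 143393) = √271 - 234901 = -234901 + √271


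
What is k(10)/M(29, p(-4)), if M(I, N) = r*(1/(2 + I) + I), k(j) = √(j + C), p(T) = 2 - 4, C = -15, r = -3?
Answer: -31*I*√5/2700 ≈ -0.025673*I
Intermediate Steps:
p(T) = -2
k(j) = √(-15 + j) (k(j) = √(j - 15) = √(-15 + j))
M(I, N) = -3*I - 3/(2 + I) (M(I, N) = -3*(1/(2 + I) + I) = -3*(I + 1/(2 + I)) = -3*I - 3/(2 + I))
k(10)/M(29, p(-4)) = √(-15 + 10)/((3*(-1 - 1*29² - 2*29)/(2 + 29))) = √(-5)/((3*(-1 - 1*841 - 58)/31)) = (I*√5)/((3*(1/31)*(-1 - 841 - 58))) = (I*√5)/((3*(1/31)*(-900))) = (I*√5)/(-2700/31) = (I*√5)*(-31/2700) = -31*I*√5/2700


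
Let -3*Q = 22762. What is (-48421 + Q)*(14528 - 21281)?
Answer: 378224275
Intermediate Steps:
Q = -22762/3 (Q = -⅓*22762 = -22762/3 ≈ -7587.3)
(-48421 + Q)*(14528 - 21281) = (-48421 - 22762/3)*(14528 - 21281) = -168025/3*(-6753) = 378224275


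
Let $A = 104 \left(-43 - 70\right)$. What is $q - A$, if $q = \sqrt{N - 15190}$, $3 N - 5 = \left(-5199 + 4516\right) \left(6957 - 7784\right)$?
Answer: $11752 + 2 \sqrt{43273} \approx 12168.0$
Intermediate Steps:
$N = 188282$ ($N = \frac{5}{3} + \frac{\left(-5199 + 4516\right) \left(6957 - 7784\right)}{3} = \frac{5}{3} + \frac{\left(-683\right) \left(-827\right)}{3} = \frac{5}{3} + \frac{1}{3} \cdot 564841 = \frac{5}{3} + \frac{564841}{3} = 188282$)
$A = -11752$ ($A = 104 \left(-113\right) = -11752$)
$q = 2 \sqrt{43273}$ ($q = \sqrt{188282 - 15190} = \sqrt{173092} = 2 \sqrt{43273} \approx 416.04$)
$q - A = 2 \sqrt{43273} - -11752 = 2 \sqrt{43273} + 11752 = 11752 + 2 \sqrt{43273}$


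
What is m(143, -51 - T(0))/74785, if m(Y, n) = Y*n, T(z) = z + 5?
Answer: -8008/74785 ≈ -0.10708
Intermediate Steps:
T(z) = 5 + z
m(143, -51 - T(0))/74785 = (143*(-51 - (5 + 0)))/74785 = (143*(-51 - 1*5))*(1/74785) = (143*(-51 - 5))*(1/74785) = (143*(-56))*(1/74785) = -8008*1/74785 = -8008/74785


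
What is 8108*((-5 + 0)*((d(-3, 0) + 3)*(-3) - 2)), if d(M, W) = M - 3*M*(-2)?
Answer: -2108080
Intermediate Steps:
d(M, W) = 7*M (d(M, W) = M + 6*M = 7*M)
8108*((-5 + 0)*((d(-3, 0) + 3)*(-3) - 2)) = 8108*((-5 + 0)*((7*(-3) + 3)*(-3) - 2)) = 8108*(-5*((-21 + 3)*(-3) - 2)) = 8108*(-5*(-18*(-3) - 2)) = 8108*(-5*(54 - 2)) = 8108*(-5*52) = 8108*(-260) = -2108080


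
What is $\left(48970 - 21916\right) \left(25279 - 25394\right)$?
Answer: $-3111210$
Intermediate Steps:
$\left(48970 - 21916\right) \left(25279 - 25394\right) = \left(48970 - 21916\right) \left(-115\right) = 27054 \left(-115\right) = -3111210$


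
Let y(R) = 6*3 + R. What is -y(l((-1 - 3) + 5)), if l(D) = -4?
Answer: -14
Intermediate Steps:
y(R) = 18 + R
-y(l((-1 - 3) + 5)) = -(18 - 4) = -1*14 = -14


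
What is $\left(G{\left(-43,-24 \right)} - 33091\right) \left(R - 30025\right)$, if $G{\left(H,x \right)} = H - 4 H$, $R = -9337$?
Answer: $1297450244$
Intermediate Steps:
$G{\left(H,x \right)} = - 3 H$
$\left(G{\left(-43,-24 \right)} - 33091\right) \left(R - 30025\right) = \left(\left(-3\right) \left(-43\right) - 33091\right) \left(-9337 - 30025\right) = \left(129 - 33091\right) \left(-39362\right) = \left(-32962\right) \left(-39362\right) = 1297450244$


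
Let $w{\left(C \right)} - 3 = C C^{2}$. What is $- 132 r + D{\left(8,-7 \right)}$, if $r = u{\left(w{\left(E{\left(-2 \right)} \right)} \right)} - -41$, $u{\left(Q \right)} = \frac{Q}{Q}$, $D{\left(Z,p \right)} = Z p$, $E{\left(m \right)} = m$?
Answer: $-5600$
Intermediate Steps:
$w{\left(C \right)} = 3 + C^{3}$ ($w{\left(C \right)} = 3 + C C^{2} = 3 + C^{3}$)
$u{\left(Q \right)} = 1$
$r = 42$ ($r = 1 - -41 = 1 + 41 = 42$)
$- 132 r + D{\left(8,-7 \right)} = \left(-132\right) 42 + 8 \left(-7\right) = -5544 - 56 = -5600$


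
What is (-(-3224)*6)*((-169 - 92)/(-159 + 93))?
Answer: 841464/11 ≈ 76497.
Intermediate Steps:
(-(-3224)*6)*((-169 - 92)/(-159 + 93)) = (-62*(-312))*(-261/(-66)) = 19344*(-261*(-1/66)) = 19344*(87/22) = 841464/11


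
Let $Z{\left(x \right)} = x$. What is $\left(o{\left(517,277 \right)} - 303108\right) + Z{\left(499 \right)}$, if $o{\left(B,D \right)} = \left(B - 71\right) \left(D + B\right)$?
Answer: $51515$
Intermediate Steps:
$o{\left(B,D \right)} = \left(-71 + B\right) \left(B + D\right)$
$\left(o{\left(517,277 \right)} - 303108\right) + Z{\left(499 \right)} = \left(\left(517^{2} - 36707 - 19667 + 517 \cdot 277\right) - 303108\right) + 499 = \left(\left(267289 - 36707 - 19667 + 143209\right) - 303108\right) + 499 = \left(354124 - 303108\right) + 499 = 51016 + 499 = 51515$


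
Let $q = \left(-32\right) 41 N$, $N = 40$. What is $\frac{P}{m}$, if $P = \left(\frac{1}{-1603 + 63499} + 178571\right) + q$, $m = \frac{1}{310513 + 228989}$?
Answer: $\frac{701759792461429}{10316} \approx 6.8026 \cdot 10^{10}$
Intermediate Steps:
$q = -52480$ ($q = \left(-32\right) 41 \cdot 40 = \left(-1312\right) 40 = -52480$)
$m = \frac{1}{539502} \approx 1.8536 \cdot 10^{-6}$
$P = \frac{7804528537}{61896}$ ($P = \left(\frac{1}{-1603 + 63499} + 178571\right) - 52480 = \left(\frac{1}{61896} + 178571\right) - 52480 = \frac{11052830617}{61896} - 52480 = \frac{7804528537}{61896} \approx 1.2609 \cdot 10^{5}$)
$\frac{P}{m} = \frac{7804528537 \frac{1}{\frac{1}{539502}}}{61896} = \frac{7804528537}{61896} \cdot 539502 = \frac{701759792461429}{10316}$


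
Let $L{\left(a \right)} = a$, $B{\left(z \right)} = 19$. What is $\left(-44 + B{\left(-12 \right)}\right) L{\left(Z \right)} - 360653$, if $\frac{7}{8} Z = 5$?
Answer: $- \frac{2525571}{7} \approx -3.608 \cdot 10^{5}$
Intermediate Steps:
$Z = \frac{40}{7}$ ($Z = \frac{8}{7} \cdot 5 = \frac{40}{7} \approx 5.7143$)
$\left(-44 + B{\left(-12 \right)}\right) L{\left(Z \right)} - 360653 = \left(-44 + 19\right) \frac{40}{7} - 360653 = \left(-25\right) \frac{40}{7} - 360653 = - \frac{1000}{7} - 360653 = - \frac{2525571}{7}$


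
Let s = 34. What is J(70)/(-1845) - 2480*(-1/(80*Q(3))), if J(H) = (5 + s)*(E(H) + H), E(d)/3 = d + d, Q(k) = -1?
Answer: -5087/123 ≈ -41.358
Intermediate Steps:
E(d) = 6*d (E(d) = 3*(d + d) = 3*(2*d) = 6*d)
J(H) = 273*H (J(H) = (5 + 34)*(6*H + H) = 39*(7*H) = 273*H)
J(70)/(-1845) - 2480*(-1/(80*Q(3))) = (273*70)/(-1845) - 2480/(-5*(-1)*16) = 19110*(-1/1845) - 2480/(5*16) = -1274/123 - 2480/80 = -1274/123 - 2480*1/80 = -1274/123 - 31 = -5087/123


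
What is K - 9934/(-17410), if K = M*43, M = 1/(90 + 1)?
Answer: 826312/792155 ≈ 1.0431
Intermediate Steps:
M = 1/91 ≈ 0.010989
K = 43/91 (K = (1/91)*43 = 43/91 ≈ 0.47253)
K - 9934/(-17410) = 43/91 - 9934/(-17410) = 43/91 - 9934*(-1/17410) = 43/91 + 4967/8705 = 826312/792155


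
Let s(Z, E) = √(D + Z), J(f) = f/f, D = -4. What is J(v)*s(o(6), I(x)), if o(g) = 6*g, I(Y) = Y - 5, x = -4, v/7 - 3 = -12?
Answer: 4*√2 ≈ 5.6569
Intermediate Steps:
v = -63 (v = 21 + 7*(-12) = 21 - 84 = -63)
I(Y) = -5 + Y
J(f) = 1
s(Z, E) = √(-4 + Z)
J(v)*s(o(6), I(x)) = 1*√(-4 + 6*6) = 1*√(-4 + 36) = 1*√32 = 1*(4*√2) = 4*√2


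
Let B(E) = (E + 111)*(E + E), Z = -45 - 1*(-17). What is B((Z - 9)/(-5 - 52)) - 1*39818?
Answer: -128897746/3249 ≈ -39673.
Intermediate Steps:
Z = -28 (Z = -45 + 17 = -28)
B(E) = 2*E*(111 + E) (B(E) = (111 + E)*(2*E) = 2*E*(111 + E))
B((Z - 9)/(-5 - 52)) - 1*39818 = 2*((-28 - 9)/(-5 - 52))*(111 + (-28 - 9)/(-5 - 52)) - 1*39818 = 2*(-37/(-57))*(111 - 37/(-57)) - 39818 = 2*(-37*(-1/57))*(111 - 37*(-1/57)) - 39818 = 2*(37/57)*(111 + 37/57) - 39818 = 2*(37/57)*(6364/57) - 39818 = 470936/3249 - 39818 = -128897746/3249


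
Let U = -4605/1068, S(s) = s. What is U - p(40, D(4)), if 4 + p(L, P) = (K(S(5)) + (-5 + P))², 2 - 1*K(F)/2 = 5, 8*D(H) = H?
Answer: -9840/89 ≈ -110.56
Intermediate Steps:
D(H) = H/8
K(F) = -6 (K(F) = 4 - 2*5 = 4 - 10 = -6)
U = -1535/356 (U = -4605*1/1068 = -1535/356 ≈ -4.3118)
p(L, P) = -4 + (-11 + P)² (p(L, P) = -4 + (-6 + (-5 + P))² = -4 + (-11 + P)²)
U - p(40, D(4)) = -1535/356 - (-4 + (-11 + (⅛)*4)²) = -1535/356 - (-4 + (-11 + ½)²) = -1535/356 - (-4 + (-21/2)²) = -1535/356 - (-4 + 441/4) = -1535/356 - 1*425/4 = -1535/356 - 425/4 = -9840/89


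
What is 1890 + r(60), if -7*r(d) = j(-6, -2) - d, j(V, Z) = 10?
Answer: 13280/7 ≈ 1897.1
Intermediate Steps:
r(d) = -10/7 + d/7 (r(d) = -(10 - d)/7 = -10/7 + d/7)
1890 + r(60) = 1890 + (-10/7 + (⅐)*60) = 1890 + (-10/7 + 60/7) = 1890 + 50/7 = 13280/7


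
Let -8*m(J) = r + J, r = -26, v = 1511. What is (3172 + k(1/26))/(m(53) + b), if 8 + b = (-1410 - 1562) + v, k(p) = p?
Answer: -329892/153127 ≈ -2.1544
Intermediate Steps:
m(J) = 13/4 - J/8 (m(J) = -(-26 + J)/8 = 13/4 - J/8)
b = -1469 (b = -8 + ((-1410 - 1562) + 1511) = -8 + (-2972 + 1511) = -8 - 1461 = -1469)
(3172 + k(1/26))/(m(53) + b) = (3172 + 1/26)/((13/4 - ⅛*53) - 1469) = (3172 + 1/26)/((13/4 - 53/8) - 1469) = 82473/(26*(-27/8 - 1469)) = 82473/(26*(-11779/8)) = (82473/26)*(-8/11779) = -329892/153127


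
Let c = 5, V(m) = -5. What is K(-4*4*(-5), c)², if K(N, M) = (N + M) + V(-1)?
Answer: 6400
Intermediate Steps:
K(N, M) = -5 + M + N (K(N, M) = (N + M) - 5 = (M + N) - 5 = -5 + M + N)
K(-4*4*(-5), c)² = (-5 + 5 - 4*4*(-5))² = (-5 + 5 - 16*(-5))² = (-5 + 5 + 80)² = 80² = 6400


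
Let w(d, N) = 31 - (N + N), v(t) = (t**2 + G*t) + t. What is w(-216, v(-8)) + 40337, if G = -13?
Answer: 40048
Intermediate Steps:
v(t) = t**2 - 12*t (v(t) = (t**2 - 13*t) + t = t**2 - 12*t)
w(d, N) = 31 - 2*N
w(-216, v(-8)) + 40337 = (31 - (-16)*(-12 - 8)) + 40337 = (31 - (-16)*(-20)) + 40337 = (31 - 2*160) + 40337 = (31 - 320) + 40337 = -289 + 40337 = 40048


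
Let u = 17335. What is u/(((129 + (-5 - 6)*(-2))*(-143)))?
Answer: -17335/21593 ≈ -0.80281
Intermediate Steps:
u/(((129 + (-5 - 6)*(-2))*(-143))) = 17335/(((129 + (-5 - 6)*(-2))*(-143))) = 17335/(((129 - 11*(-2))*(-143))) = 17335/(((129 + 22)*(-143))) = 17335/((151*(-143))) = 17335/(-21593) = 17335*(-1/21593) = -17335/21593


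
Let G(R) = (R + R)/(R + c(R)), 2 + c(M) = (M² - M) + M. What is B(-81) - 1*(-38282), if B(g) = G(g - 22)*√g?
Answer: 38282 - 927*I/5252 ≈ 38282.0 - 0.1765*I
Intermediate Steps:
c(M) = -2 + M² (c(M) = -2 + ((M² - M) + M) = -2 + M²)
G(R) = 2*R/(-2 + R + R²) (G(R) = (R + R)/(R + (-2 + R²)) = (2*R)/(-2 + R + R²) = 2*R/(-2 + R + R²))
B(g) = 2*√g*(-22 + g)/(-24 + g + (-22 + g)²) (B(g) = (2*(g - 22)/(-2 + (g - 22) + (g - 22)²))*√g = (2*(-22 + g)/(-2 + (-22 + g) + (-22 + g)²))*√g = (2*(-22 + g)/(-24 + g + (-22 + g)²))*√g = 2*√g*(-22 + g)/(-24 + g + (-22 + g)²))
B(-81) - 1*(-38282) = 2*√(-81)*(-22 - 81)/(-24 - 81 + (-22 - 81)²) - 1*(-38282) = 2*(9*I)*(-103)/(-24 - 81 + (-103)²) + 38282 = 2*(9*I)*(-103)/(-24 - 81 + 10609) + 38282 = 2*(9*I)*(-103)/10504 + 38282 = 2*(9*I)*(1/10504)*(-103) + 38282 = -927*I/5252 + 38282 = 38282 - 927*I/5252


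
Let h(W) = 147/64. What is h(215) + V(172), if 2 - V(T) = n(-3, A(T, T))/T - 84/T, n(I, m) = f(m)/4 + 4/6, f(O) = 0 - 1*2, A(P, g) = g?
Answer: 39499/8256 ≈ 4.7843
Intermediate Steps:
f(O) = -2 (f(O) = 0 - 2 = -2)
h(W) = 147/64 (h(W) = 147*(1/64) = 147/64)
n(I, m) = ⅙ (n(I, m) = -2/4 + 4/6 = -2*¼ + 4*(⅙) = -½ + ⅔ = ⅙)
V(T) = 2 + 503/(6*T) (V(T) = 2 - (1/(6*T) - 84/T) = 2 - (-503)/(6*T) = 2 + 503/(6*T))
h(215) + V(172) = 147/64 + (2 + (503/6)/172) = 147/64 + (2 + (503/6)*(1/172)) = 147/64 + (2 + 503/1032) = 147/64 + 2567/1032 = 39499/8256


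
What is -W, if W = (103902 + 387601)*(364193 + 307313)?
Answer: -330047213518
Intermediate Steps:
W = 330047213518 (W = 491503*671506 = 330047213518)
-W = -1*330047213518 = -330047213518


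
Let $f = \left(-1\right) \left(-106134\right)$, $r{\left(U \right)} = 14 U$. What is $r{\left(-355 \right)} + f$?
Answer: $101164$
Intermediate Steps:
$f = 106134$
$r{\left(-355 \right)} + f = 14 \left(-355\right) + 106134 = -4970 + 106134 = 101164$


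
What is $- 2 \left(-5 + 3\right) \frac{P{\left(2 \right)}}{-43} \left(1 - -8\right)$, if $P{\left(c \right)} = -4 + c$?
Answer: $\frac{72}{43} \approx 1.6744$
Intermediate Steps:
$- 2 \left(-5 + 3\right) \frac{P{\left(2 \right)}}{-43} \left(1 - -8\right) = - 2 \left(-5 + 3\right) \frac{-4 + 2}{-43} \left(1 - -8\right) = \left(-2\right) \left(-2\right) \left(\left(-2\right) \left(- \frac{1}{43}\right)\right) \left(1 + 8\right) = 4 \cdot \frac{2}{43} \cdot 9 = \frac{8}{43} \cdot 9 = \frac{72}{43}$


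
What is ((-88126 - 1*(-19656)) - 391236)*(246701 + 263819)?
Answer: -234689107120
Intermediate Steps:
((-88126 - 1*(-19656)) - 391236)*(246701 + 263819) = ((-88126 + 19656) - 391236)*510520 = (-68470 - 391236)*510520 = -459706*510520 = -234689107120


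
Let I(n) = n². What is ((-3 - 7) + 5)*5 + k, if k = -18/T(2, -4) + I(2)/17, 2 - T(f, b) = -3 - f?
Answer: -3253/119 ≈ -27.336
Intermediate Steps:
T(f, b) = 5 + f (T(f, b) = 2 - (-3 - f) = 2 + (3 + f) = 5 + f)
k = -278/119 (k = -18/(5 + 2) + 2²/17 = -18/7 + 4*(1/17) = -18*⅐ + 4/17 = -18/7 + 4/17 = -278/119 ≈ -2.3361)
((-3 - 7) + 5)*5 + k = ((-3 - 7) + 5)*5 - 278/119 = (-10 + 5)*5 - 278/119 = -5*5 - 278/119 = -25 - 278/119 = -3253/119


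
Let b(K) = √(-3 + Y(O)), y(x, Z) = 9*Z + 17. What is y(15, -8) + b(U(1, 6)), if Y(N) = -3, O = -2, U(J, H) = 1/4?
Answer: -55 + I*√6 ≈ -55.0 + 2.4495*I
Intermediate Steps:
U(J, H) = ¼
y(x, Z) = 17 + 9*Z
b(K) = I*√6 (b(K) = √(-3 - 3) = √(-6) = I*√6)
y(15, -8) + b(U(1, 6)) = (17 + 9*(-8)) + I*√6 = (17 - 72) + I*√6 = -55 + I*√6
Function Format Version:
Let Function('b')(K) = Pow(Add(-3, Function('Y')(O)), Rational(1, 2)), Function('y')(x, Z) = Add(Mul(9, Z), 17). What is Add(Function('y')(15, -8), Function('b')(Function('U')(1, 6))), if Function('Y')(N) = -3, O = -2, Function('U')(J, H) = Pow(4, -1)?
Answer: Add(-55, Mul(I, Pow(6, Rational(1, 2)))) ≈ Add(-55.000, Mul(2.4495, I))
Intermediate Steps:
Function('U')(J, H) = Rational(1, 4)
Function('y')(x, Z) = Add(17, Mul(9, Z))
Function('b')(K) = Mul(I, Pow(6, Rational(1, 2))) (Function('b')(K) = Pow(Add(-3, -3), Rational(1, 2)) = Pow(-6, Rational(1, 2)) = Mul(I, Pow(6, Rational(1, 2))))
Add(Function('y')(15, -8), Function('b')(Function('U')(1, 6))) = Add(Add(17, Mul(9, -8)), Mul(I, Pow(6, Rational(1, 2)))) = Add(Add(17, -72), Mul(I, Pow(6, Rational(1, 2)))) = Add(-55, Mul(I, Pow(6, Rational(1, 2))))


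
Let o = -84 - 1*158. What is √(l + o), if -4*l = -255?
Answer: I*√713/2 ≈ 13.351*I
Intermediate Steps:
o = -242 (o = -84 - 158 = -242)
l = 255/4 (l = -¼*(-255) = 255/4 ≈ 63.750)
√(l + o) = √(255/4 - 242) = √(-713/4) = I*√713/2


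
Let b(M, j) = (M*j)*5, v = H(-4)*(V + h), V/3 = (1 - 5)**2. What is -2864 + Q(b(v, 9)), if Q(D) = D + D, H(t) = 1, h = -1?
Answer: 1366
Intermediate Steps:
V = 48 (V = 3*(1 - 5)**2 = 3*(-4)**2 = 3*16 = 48)
v = 47 (v = 1*(48 - 1) = 1*47 = 47)
b(M, j) = 5*M*j
Q(D) = 2*D
-2864 + Q(b(v, 9)) = -2864 + 2*(5*47*9) = -2864 + 2*2115 = -2864 + 4230 = 1366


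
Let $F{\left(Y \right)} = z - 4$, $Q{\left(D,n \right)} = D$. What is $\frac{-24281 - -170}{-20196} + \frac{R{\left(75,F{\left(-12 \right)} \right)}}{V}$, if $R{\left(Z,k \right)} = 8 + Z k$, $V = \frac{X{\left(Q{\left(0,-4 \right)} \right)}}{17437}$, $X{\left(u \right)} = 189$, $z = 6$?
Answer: $\frac{294420455}{20196} \approx 14578.0$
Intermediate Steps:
$F{\left(Y \right)} = 2$ ($F{\left(Y \right)} = 6 - 4 = 2$)
$V = \frac{27}{2491}$ ($V = \frac{189}{17437} = 189 \cdot \frac{1}{17437} = \frac{27}{2491} \approx 0.010839$)
$\frac{-24281 - -170}{-20196} + \frac{R{\left(75,F{\left(-12 \right)} \right)}}{V} = \frac{-24281 - -170}{-20196} + \frac{8 + 75 \cdot 2}{\frac{27}{2491}} = \left(-24281 + 170\right) \left(- \frac{1}{20196}\right) + \left(8 + 150\right) \frac{2491}{27} = \left(-24111\right) \left(- \frac{1}{20196}\right) + 158 \cdot \frac{2491}{27} = \frac{893}{748} + \frac{393578}{27} = \frac{294420455}{20196}$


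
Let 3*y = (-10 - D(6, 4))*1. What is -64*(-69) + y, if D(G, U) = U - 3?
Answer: 13237/3 ≈ 4412.3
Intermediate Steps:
D(G, U) = -3 + U
y = -11/3 (y = ((-10 - (-3 + 4))*1)/3 = ((-10 - 1*1)*1)/3 = ((-10 - 1)*1)/3 = (-11*1)/3 = (1/3)*(-11) = -11/3 ≈ -3.6667)
-64*(-69) + y = -64*(-69) - 11/3 = 4416 - 11/3 = 13237/3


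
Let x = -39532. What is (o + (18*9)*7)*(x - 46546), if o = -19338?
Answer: 1566963912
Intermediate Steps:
(o + (18*9)*7)*(x - 46546) = (-19338 + (18*9)*7)*(-39532 - 46546) = (-19338 + 162*7)*(-86078) = (-19338 + 1134)*(-86078) = -18204*(-86078) = 1566963912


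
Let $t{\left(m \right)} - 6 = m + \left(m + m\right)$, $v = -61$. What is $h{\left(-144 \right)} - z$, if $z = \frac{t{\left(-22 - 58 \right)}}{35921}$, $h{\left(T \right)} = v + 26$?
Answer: $- \frac{1257001}{35921} \approx -34.993$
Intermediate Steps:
$h{\left(T \right)} = -35$ ($h{\left(T \right)} = -61 + 26 = -35$)
$t{\left(m \right)} = 6 + 3 m$ ($t{\left(m \right)} = 6 + \left(m + \left(m + m\right)\right) = 6 + \left(m + 2 m\right) = 6 + 3 m$)
$z = - \frac{234}{35921}$ ($z = \frac{6 + 3 \left(-22 - 58\right)}{35921} = \left(6 + 3 \left(-80\right)\right) \frac{1}{35921} = \left(6 - 240\right) \frac{1}{35921} = \left(-234\right) \frac{1}{35921} = - \frac{234}{35921} \approx -0.0065143$)
$h{\left(-144 \right)} - z = -35 - - \frac{234}{35921} = -35 + \frac{234}{35921} = - \frac{1257001}{35921}$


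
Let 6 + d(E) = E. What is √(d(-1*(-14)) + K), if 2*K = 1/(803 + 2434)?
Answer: 7*√6843018/6474 ≈ 2.8285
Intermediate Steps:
d(E) = -6 + E
K = 1/6474 (K = 1/(2*(803 + 2434)) = (½)/3237 = (½)*(1/3237) = 1/6474 ≈ 0.00015446)
√(d(-1*(-14)) + K) = √((-6 - 1*(-14)) + 1/6474) = √((-6 + 14) + 1/6474) = √(8 + 1/6474) = √(51793/6474) = 7*√6843018/6474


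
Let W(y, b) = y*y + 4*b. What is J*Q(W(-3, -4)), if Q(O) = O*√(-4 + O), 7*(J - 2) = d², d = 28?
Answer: -798*I*√11 ≈ -2646.7*I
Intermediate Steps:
W(y, b) = y² + 4*b
J = 114 (J = 2 + (⅐)*28² = 2 + (⅐)*784 = 2 + 112 = 114)
J*Q(W(-3, -4)) = 114*(((-3)² + 4*(-4))*√(-4 + ((-3)² + 4*(-4)))) = 114*((9 - 16)*√(-4 + (9 - 16))) = 114*(-7*√(-4 - 7)) = 114*(-7*I*√11) = -798*I*√11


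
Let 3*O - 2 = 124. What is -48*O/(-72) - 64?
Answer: -36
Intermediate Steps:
O = 42 (O = ⅔ + (⅓)*124 = ⅔ + 124/3 = 42)
-48*O/(-72) - 64 = -2016/(-72) - 64 = -2016*(-1)/72 - 64 = -48*(-7/12) - 64 = 28 - 64 = -36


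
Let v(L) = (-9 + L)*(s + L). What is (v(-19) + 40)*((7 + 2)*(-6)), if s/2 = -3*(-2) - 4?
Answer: -24840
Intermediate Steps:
s = 4 (s = 2*(-3*(-2) - 4) = 2*(6 - 4) = 2*2 = 4)
v(L) = (-9 + L)*(4 + L)
(v(-19) + 40)*((7 + 2)*(-6)) = ((-36 + (-19)**2 - 5*(-19)) + 40)*((7 + 2)*(-6)) = ((-36 + 361 + 95) + 40)*(9*(-6)) = (420 + 40)*(-54) = 460*(-54) = -24840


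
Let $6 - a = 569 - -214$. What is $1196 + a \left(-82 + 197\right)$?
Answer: $-88159$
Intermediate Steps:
$a = -777$ ($a = 6 - \left(569 - -214\right) = 6 - \left(569 + 214\right) = 6 - 783 = -777$)
$1196 + a \left(-82 + 197\right) = 1196 - 777 \left(-82 + 197\right) = 1196 - 89355 = -88159$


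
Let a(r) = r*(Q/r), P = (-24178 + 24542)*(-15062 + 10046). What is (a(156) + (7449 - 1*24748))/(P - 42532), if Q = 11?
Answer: 4322/467089 ≈ 0.0092531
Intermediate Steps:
P = -1825824 (P = 364*(-5016) = -1825824)
a(r) = 11 (a(r) = r*(11/r) = 11)
(a(156) + (7449 - 1*24748))/(P - 42532) = (11 + (7449 - 1*24748))/(-1825824 - 42532) = (11 + (7449 - 24748))/(-1868356) = (11 - 17299)*(-1/1868356) = -17288*(-1/1868356) = 4322/467089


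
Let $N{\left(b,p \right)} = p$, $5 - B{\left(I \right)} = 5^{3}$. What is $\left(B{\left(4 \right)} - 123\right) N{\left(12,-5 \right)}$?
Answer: $1215$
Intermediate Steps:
$B{\left(I \right)} = -120$ ($B{\left(I \right)} = 5 - 5^{3} = 5 - 125 = -120$)
$\left(B{\left(4 \right)} - 123\right) N{\left(12,-5 \right)} = \left(-120 - 123\right) \left(-5\right) = \left(-243\right) \left(-5\right) = 1215$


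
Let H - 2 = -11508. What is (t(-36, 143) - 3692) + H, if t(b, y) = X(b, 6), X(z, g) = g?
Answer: -15192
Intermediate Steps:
t(b, y) = 6
H = -11506 (H = 2 - 11508 = -11506)
(t(-36, 143) - 3692) + H = (6 - 3692) - 11506 = -3686 - 11506 = -15192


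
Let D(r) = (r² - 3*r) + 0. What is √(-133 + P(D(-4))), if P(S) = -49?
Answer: I*√182 ≈ 13.491*I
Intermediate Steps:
D(r) = r² - 3*r
√(-133 + P(D(-4))) = √(-133 - 49) = √(-182) = I*√182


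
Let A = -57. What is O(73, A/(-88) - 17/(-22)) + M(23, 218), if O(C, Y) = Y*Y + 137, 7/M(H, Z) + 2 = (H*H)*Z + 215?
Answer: 17768515009/127814720 ≈ 139.02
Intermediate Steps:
M(H, Z) = 7/(213 + Z*H²) (M(H, Z) = 7/(-2 + ((H*H)*Z + 215)) = 7/(-2 + (H²*Z + 215)) = 7/(-2 + (Z*H² + 215)) = 7/(-2 + (215 + Z*H²)) = 7/(213 + Z*H²))
O(C, Y) = 137 + Y² (O(C, Y) = Y² + 137 = 137 + Y²)
O(73, A/(-88) - 17/(-22)) + M(23, 218) = (137 + (-57/(-88) - 17/(-22))²) + 7/(213 + 218*23²) = (137 + (-57*(-1/88) - 17*(-1/22))²) + 7/(213 + 218*529) = (137 + (57/88 + 17/22)²) + 7/(213 + 115322) = (137 + (125/88)²) + 7/115535 = (137 + 15625/7744) + 7*(1/115535) = 1076553/7744 + 1/16505 = 17768515009/127814720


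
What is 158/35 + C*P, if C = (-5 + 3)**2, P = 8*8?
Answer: 9118/35 ≈ 260.51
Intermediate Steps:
P = 64
C = 4 (C = (-2)**2 = 4)
158/35 + C*P = 158/35 + 4*64 = 158*(1/35) + 256 = 158/35 + 256 = 9118/35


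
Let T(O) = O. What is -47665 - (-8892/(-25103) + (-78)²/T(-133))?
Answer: -12229811063/256823 ≈ -47620.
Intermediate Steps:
-47665 - (-8892/(-25103) + (-78)²/T(-133)) = -47665 - (-8892/(-25103) + (-78)²/(-133)) = -47665 - (-8892*(-1/25103) + 6084*(-1/133)) = -47665 - (684/1931 - 6084/133) = -47665 - 1*(-11657232/256823) = -47665 + 11657232/256823 = -12229811063/256823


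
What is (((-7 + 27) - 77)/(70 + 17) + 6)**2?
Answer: 24025/841 ≈ 28.567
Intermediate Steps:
(((-7 + 27) - 77)/(70 + 17) + 6)**2 = ((20 - 77)/87 + 6)**2 = (-57*1/87 + 6)**2 = (-19/29 + 6)**2 = (155/29)**2 = 24025/841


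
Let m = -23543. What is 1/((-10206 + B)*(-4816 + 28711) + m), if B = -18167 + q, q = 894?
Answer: -1/656634248 ≈ -1.5229e-9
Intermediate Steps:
B = -17273 (B = -18167 + 894 = -17273)
1/((-10206 + B)*(-4816 + 28711) + m) = 1/((-10206 - 17273)*(-4816 + 28711) - 23543) = 1/(-27479*23895 - 23543) = 1/(-656610705 - 23543) = 1/(-656634248) = -1/656634248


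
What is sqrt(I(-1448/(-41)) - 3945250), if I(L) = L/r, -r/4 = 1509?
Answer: 2*I*sqrt(3775380521457957)/61869 ≈ 1986.3*I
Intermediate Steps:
r = -6036 (r = -4*1509 = -6036)
I(L) = -L/6036 (I(L) = L/(-6036) = L*(-1/6036) = -L/6036)
sqrt(I(-1448/(-41)) - 3945250) = sqrt(-(-362)/(1509*(-41)) - 3945250) = sqrt(-(-362)*(-1)/(1509*41) - 3945250) = sqrt(-1/6036*1448/41 - 3945250) = sqrt(-362/61869 - 3945250) = sqrt(-244088672612/61869) = 2*I*sqrt(3775380521457957)/61869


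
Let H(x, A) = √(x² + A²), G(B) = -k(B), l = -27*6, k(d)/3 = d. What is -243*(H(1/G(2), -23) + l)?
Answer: 39366 - 81*√19045/2 ≈ 33777.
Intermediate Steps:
k(d) = 3*d
l = -162 (l = -1*162 = -162)
G(B) = -3*B
H(x, A) = √(A² + x²)
-243*(H(1/G(2), -23) + l) = -243*(√((-23)² + (1/(-3*2))²) - 162) = -243*(√(529 + (1/(-6))²) - 162) = -243*(√(529 + (1*(-⅙))²) - 162) = -243*(√(529 + (-⅙)²) - 162) = -243*(√(529 + 1/36) - 162) = -243*(√(19045/36) - 162) = -243*(√19045/6 - 162) = -243*(-162 + √19045/6) = 39366 - 81*√19045/2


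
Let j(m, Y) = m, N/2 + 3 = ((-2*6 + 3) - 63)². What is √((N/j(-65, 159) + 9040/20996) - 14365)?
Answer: I*√1690696467849155/341185 ≈ 120.52*I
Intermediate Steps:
N = 10362 (N = -6 + 2*((-2*6 + 3) - 63)² = -6 + 2*((-12 + 3) - 63)² = -6 + 2*(-9 - 63)² = -6 + 2*(-72)² = -6 + 2*5184 = -6 + 10368 = 10362)
√((N/j(-65, 159) + 9040/20996) - 14365) = √((10362/(-65) + 9040/20996) - 14365) = √((10362*(-1/65) + 9040*(1/20996)) - 14365) = √((-10362/65 + 2260/5249) - 14365) = √(-54243238/341185 - 14365) = √(-4955365763/341185) = I*√1690696467849155/341185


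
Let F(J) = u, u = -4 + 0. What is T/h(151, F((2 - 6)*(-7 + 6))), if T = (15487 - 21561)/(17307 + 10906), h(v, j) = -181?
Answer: 6074/5106553 ≈ 0.0011895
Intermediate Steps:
u = -4
F(J) = -4
T = -6074/28213 ≈ -0.21529
T/h(151, F((2 - 6)*(-7 + 6))) = -6074/28213/(-181) = -6074/28213*(-1/181) = 6074/5106553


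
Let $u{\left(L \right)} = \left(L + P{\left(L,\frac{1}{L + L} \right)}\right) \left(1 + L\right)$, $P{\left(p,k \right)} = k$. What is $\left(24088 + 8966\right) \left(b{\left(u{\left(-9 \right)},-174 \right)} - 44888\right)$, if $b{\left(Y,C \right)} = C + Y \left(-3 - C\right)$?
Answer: $-1080006396$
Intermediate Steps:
$u{\left(L \right)} = \left(1 + L\right) \left(L + \frac{1}{2 L}\right)$ ($u{\left(L \right)} = \left(L + \frac{1}{L + L}\right) \left(1 + L\right) = \left(L + \frac{1}{2 L}\right) \left(1 + L\right) = \left(1 + L\right) \left(L + \frac{1}{2 L}\right)$)
$\left(24088 + 8966\right) \left(b{\left(u{\left(-9 \right)},-174 \right)} - 44888\right) = \left(24088 + 8966\right) \left(\left(-174 - 3 \left(\frac{1}{2} - 9 + \left(-9\right)^{2} + \frac{1}{2 \left(-9\right)}\right) - - 174 \left(\frac{1}{2} - 9 + \left(-9\right)^{2} + \frac{1}{2 \left(-9\right)}\right)\right) - 44888\right) = 33054 \left(\left(-174 - 3 \left(\frac{1}{2} - 9 + 81 + \frac{1}{2} \left(- \frac{1}{9}\right)\right) - - 174 \left(\frac{1}{2} - 9 + 81 + \frac{1}{2} \left(- \frac{1}{9}\right)\right)\right) - 44888\right) = 33054 \left(\left(-174 - 3 \left(\frac{1}{2} - 9 + 81 - \frac{1}{18}\right) - - 174 \left(\frac{1}{2} - 9 + 81 - \frac{1}{18}\right)\right) - 44888\right) = 33054 \left(\left(-174 - \frac{652}{3} - \left(-174\right) \frac{652}{9}\right) - 44888\right) = 33054 \left(\left(-174 - \frac{652}{3} + \frac{37816}{3}\right) - 44888\right) = 33054 \left(12214 - 44888\right) = 33054 \left(-32674\right) = -1080006396$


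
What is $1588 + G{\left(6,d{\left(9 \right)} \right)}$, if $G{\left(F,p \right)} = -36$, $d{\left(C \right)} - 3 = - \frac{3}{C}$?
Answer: $1552$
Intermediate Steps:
$d{\left(C \right)} = 3 - \frac{3}{C}$
$1588 + G{\left(6,d{\left(9 \right)} \right)} = 1588 - 36 = 1552$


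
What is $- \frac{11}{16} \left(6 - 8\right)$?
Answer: $\frac{11}{8} \approx 1.375$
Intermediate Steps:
$- \frac{11}{16} \left(6 - 8\right) = \left(-11\right) \frac{1}{16} \left(-2\right) = \left(- \frac{11}{16}\right) \left(-2\right) = \frac{11}{8}$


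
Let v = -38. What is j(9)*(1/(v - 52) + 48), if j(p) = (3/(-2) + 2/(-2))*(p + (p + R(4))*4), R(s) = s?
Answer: -263459/36 ≈ -7318.3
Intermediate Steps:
j(p) = -40 - 25*p/2 (j(p) = (3/(-2) + 2/(-2))*(p + (p + 4)*4) = (3*(-1/2) + 2*(-1/2))*(p + (4 + p)*4) = (-3/2 - 1)*(p + (16 + 4*p)) = -5*(16 + 5*p)/2 = -40 - 25*p/2)
j(9)*(1/(v - 52) + 48) = (-40 - 25/2*9)*(1/(-38 - 52) + 48) = (-40 - 225/2)*(1/(-90) + 48) = -305*(-1/90 + 48)/2 = -305/2*4319/90 = -263459/36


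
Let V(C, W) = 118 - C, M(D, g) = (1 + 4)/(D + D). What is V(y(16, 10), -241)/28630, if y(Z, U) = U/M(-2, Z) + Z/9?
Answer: 559/128835 ≈ 0.0043389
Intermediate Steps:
M(D, g) = 5/(2*D) (M(D, g) = 5/((2*D)) = 5*(1/(2*D)) = 5/(2*D))
y(Z, U) = -4*U/5 + Z/9 (y(Z, U) = U/(((5/2)/(-2))) + Z/9 = U/(((5/2)*(-½))) + Z*(⅑) = U/(-5/4) + Z/9 = U*(-⅘) + Z/9 = -4*U/5 + Z/9)
V(y(16, 10), -241)/28630 = (118 - (-⅘*10 + (⅑)*16))/28630 = (118 - (-8 + 16/9))*(1/28630) = (118 - 1*(-56/9))*(1/28630) = (118 + 56/9)*(1/28630) = (1118/9)*(1/28630) = 559/128835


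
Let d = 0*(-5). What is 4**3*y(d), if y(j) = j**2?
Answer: 0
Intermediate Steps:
d = 0
4**3*y(d) = 4**3*0**2 = 64*0 = 0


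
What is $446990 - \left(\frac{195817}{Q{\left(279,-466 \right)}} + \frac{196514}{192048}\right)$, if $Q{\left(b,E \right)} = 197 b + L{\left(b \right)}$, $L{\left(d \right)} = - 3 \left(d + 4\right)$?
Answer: $\frac{129035801130763}{288680152} \approx 4.4699 \cdot 10^{5}$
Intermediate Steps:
$L{\left(d \right)} = -12 - 3 d$ ($L{\left(d \right)} = - 3 \left(4 + d\right) = -12 - 3 d$)
$Q{\left(b,E \right)} = -12 + 194 b$ ($Q{\left(b,E \right)} = 197 b - \left(12 + 3 b\right) = -12 + 194 b$)
$446990 - \left(\frac{195817}{Q{\left(279,-466 \right)}} + \frac{196514}{192048}\right) = 446990 - \left(\frac{195817}{-12 + 194 \cdot 279} + \frac{196514}{192048}\right) = 446990 - \left(\frac{195817}{-12 + 54126} + 196514 \cdot \frac{1}{192048}\right) = 446990 - \left(\frac{195817}{54114} + \frac{98257}{96024}\right) = 446990 - \frac{1340011717}{288680152} = \frac{129035801130763}{288680152}$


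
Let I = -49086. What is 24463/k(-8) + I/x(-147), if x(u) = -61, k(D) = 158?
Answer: 9247831/9638 ≈ 959.52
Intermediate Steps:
24463/k(-8) + I/x(-147) = 24463/158 - 49086/(-61) = 24463*(1/158) - 49086*(-1/61) = 24463/158 + 49086/61 = 9247831/9638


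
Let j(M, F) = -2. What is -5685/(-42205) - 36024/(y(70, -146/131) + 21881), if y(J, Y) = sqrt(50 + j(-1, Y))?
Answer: -6109172782023/4041366051833 + 144096*sqrt(3)/478778113 ≈ -1.5111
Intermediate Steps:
y(J, Y) = 4*sqrt(3) (y(J, Y) = sqrt(50 - 2) = sqrt(48) = 4*sqrt(3))
-5685/(-42205) - 36024/(y(70, -146/131) + 21881) = -5685/(-42205) - 36024/(4*sqrt(3) + 21881) = -5685*(-1/42205) - 36024/(21881 + 4*sqrt(3)) = 1137/8441 - 36024/(21881 + 4*sqrt(3))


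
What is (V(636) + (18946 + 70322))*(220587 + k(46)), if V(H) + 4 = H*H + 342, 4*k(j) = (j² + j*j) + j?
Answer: 109520919963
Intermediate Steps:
k(j) = j²/2 + j/4 (k(j) = ((j² + j*j) + j)/4 = ((j² + j²) + j)/4 = (2*j² + j)/4 = (j + 2*j²)/4 = j²/2 + j/4)
V(H) = 338 + H² (V(H) = -4 + (H*H + 342) = -4 + (H² + 342) = -4 + (342 + H²) = 338 + H²)
(V(636) + (18946 + 70322))*(220587 + k(46)) = ((338 + 636²) + (18946 + 70322))*(220587 + (¼)*46*(1 + 2*46)) = ((338 + 404496) + 89268)*(220587 + (¼)*46*(1 + 92)) = (404834 + 89268)*(220587 + (¼)*46*93) = 494102*(220587 + 2139/2) = 494102*(443313/2) = 109520919963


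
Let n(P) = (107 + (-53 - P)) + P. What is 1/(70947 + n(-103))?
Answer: 1/71001 ≈ 1.4084e-5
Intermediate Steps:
n(P) = 54 (n(P) = (54 - P) + P = 54)
1/(70947 + n(-103)) = 1/(70947 + 54) = 1/71001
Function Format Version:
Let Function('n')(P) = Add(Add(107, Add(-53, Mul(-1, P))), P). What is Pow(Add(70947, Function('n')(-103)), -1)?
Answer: Rational(1, 71001) ≈ 1.4084e-5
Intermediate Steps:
Function('n')(P) = 54 (Function('n')(P) = Add(Add(54, Mul(-1, P)), P) = 54)
Pow(Add(70947, Function('n')(-103)), -1) = Pow(Add(70947, 54), -1) = Pow(71001, -1) = Rational(1, 71001)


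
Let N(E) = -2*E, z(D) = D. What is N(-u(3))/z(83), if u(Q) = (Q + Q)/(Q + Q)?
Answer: 2/83 ≈ 0.024096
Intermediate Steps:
u(Q) = 1 (u(Q) = (2*Q)/((2*Q)) = (2*Q)*(1/(2*Q)) = 1)
N(-u(3))/z(83) = -(-2)/83 = -2*(-1)*(1/83) = 2*(1/83) = 2/83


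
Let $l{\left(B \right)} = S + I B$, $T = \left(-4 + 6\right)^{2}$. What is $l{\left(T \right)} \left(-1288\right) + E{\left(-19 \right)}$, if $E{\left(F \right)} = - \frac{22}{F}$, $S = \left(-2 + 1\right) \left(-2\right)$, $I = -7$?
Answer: $\frac{636294}{19} \approx 33489.0$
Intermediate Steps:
$S = 2$ ($S = \left(-1\right) \left(-2\right) = 2$)
$T = 4$ ($T = 2^{2} = 4$)
$l{\left(B \right)} = 2 - 7 B$
$l{\left(T \right)} \left(-1288\right) + E{\left(-19 \right)} = \left(2 - 28\right) \left(-1288\right) - \frac{22}{-19} = \left(2 - 28\right) \left(-1288\right) - - \frac{22}{19} = \left(-26\right) \left(-1288\right) + \frac{22}{19} = 33488 + \frac{22}{19} = \frac{636294}{19}$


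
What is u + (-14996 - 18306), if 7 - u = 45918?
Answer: -79213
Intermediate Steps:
u = -45911 (u = 7 - 1*45918 = 7 - 45918 = -45911)
u + (-14996 - 18306) = -45911 + (-14996 - 18306) = -45911 - 33302 = -79213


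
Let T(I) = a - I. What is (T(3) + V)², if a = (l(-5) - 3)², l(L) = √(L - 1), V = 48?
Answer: 2088 - 576*I*√6 ≈ 2088.0 - 1410.9*I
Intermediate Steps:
l(L) = √(-1 + L)
a = (-3 + I*√6)² (a = (√(-1 - 5) - 3)² = (√(-6) - 3)² = (I*√6 - 3)² = (-3 + I*√6)² ≈ 3.0 - 14.697*I)
T(I) = (3 - I*√6)² - I
(T(3) + V)² = (((3 - I*√6)² - 1*3) + 48)² = (((3 - I*√6)² - 3) + 48)² = ((-3 + (3 - I*√6)²) + 48)² = (45 + (3 - I*√6)²)²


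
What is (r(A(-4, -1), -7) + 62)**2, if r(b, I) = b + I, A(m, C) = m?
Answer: 2601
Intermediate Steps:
r(b, I) = I + b
(r(A(-4, -1), -7) + 62)**2 = ((-7 - 4) + 62)**2 = (-11 + 62)**2 = 51**2 = 2601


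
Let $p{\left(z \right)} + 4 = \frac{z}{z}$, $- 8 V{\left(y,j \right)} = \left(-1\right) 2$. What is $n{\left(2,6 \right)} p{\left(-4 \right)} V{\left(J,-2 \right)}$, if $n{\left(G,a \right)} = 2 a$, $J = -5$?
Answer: $-9$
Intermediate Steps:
$V{\left(y,j \right)} = \frac{1}{4}$ ($V{\left(y,j \right)} = - \frac{\left(-1\right) 2}{8} = \left(- \frac{1}{8}\right) \left(-2\right) = \frac{1}{4}$)
$p{\left(z \right)} = -3$ ($p{\left(z \right)} = -4 + \frac{z}{z} = -4 + 1 = -3$)
$n{\left(2,6 \right)} p{\left(-4 \right)} V{\left(J,-2 \right)} = 2 \cdot 6 \left(-3\right) \frac{1}{4} = 12 \left(-3\right) \frac{1}{4} = \left(-36\right) \frac{1}{4} = -9$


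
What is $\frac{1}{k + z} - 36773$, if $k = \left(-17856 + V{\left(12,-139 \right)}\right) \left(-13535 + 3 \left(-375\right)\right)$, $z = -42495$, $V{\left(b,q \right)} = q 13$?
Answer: $- \frac{10598606866704}{288217085} \approx -36773.0$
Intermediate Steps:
$V{\left(b,q \right)} = 13 q$
$k = 288259580$ ($k = \left(-17856 + 13 \left(-139\right)\right) \left(-13535 + 3 \left(-375\right)\right) = \left(-17856 - 1807\right) \left(-13535 - 1125\right) = \left(-19663\right) \left(-14660\right) = 288259580$)
$\frac{1}{k + z} - 36773 = \frac{1}{288259580 - 42495} - 36773 = \frac{1}{288217085} - 36773 = - \frac{10598606866704}{288217085}$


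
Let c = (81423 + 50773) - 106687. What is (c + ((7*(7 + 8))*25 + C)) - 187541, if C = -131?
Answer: -159538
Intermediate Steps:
c = 25509 (c = 132196 - 106687 = 25509)
(c + ((7*(7 + 8))*25 + C)) - 187541 = (25509 + ((7*(7 + 8))*25 - 131)) - 187541 = (25509 + ((7*15)*25 - 131)) - 187541 = (25509 + (105*25 - 131)) - 187541 = (25509 + (2625 - 131)) - 187541 = (25509 + 2494) - 187541 = 28003 - 187541 = -159538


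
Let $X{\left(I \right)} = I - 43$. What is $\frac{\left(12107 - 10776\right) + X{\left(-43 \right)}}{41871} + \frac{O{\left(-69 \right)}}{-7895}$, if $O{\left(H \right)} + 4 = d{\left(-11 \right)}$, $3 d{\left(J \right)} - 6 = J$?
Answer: $\frac{10066544}{330571545} \approx 0.030452$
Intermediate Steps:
$d{\left(J \right)} = 2 + \frac{J}{3}$
$X{\left(I \right)} = -43 + I$
$O{\left(H \right)} = - \frac{17}{3}$ ($O{\left(H \right)} = -4 + \left(2 + \frac{1}{3} \left(-11\right)\right) = -4 + \left(2 - \frac{11}{3}\right) = -4 - \frac{5}{3} = - \frac{17}{3}$)
$\frac{\left(12107 - 10776\right) + X{\left(-43 \right)}}{41871} + \frac{O{\left(-69 \right)}}{-7895} = \frac{\left(12107 - 10776\right) - 86}{41871} - \frac{17}{3 \left(-7895\right)} = \left(1331 - 86\right) \frac{1}{41871} - - \frac{17}{23685} = 1245 \cdot \frac{1}{41871} + \frac{17}{23685} = \frac{415}{13957} + \frac{17}{23685} = \frac{10066544}{330571545}$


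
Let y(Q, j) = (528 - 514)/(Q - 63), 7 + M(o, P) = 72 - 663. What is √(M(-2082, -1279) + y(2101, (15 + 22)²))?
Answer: I*√620932745/1019 ≈ 24.454*I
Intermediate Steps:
M(o, P) = -598 (M(o, P) = -7 + (72 - 663) = -7 - 591 = -598)
y(Q, j) = 14/(-63 + Q)
√(M(-2082, -1279) + y(2101, (15 + 22)²)) = √(-598 + 14/(-63 + 2101)) = √(-598 + 14/2038) = √(-598 + 14*(1/2038)) = √(-598 + 7/1019) = √(-609355/1019) = I*√620932745/1019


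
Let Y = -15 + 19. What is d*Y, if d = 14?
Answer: 56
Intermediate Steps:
Y = 4
d*Y = 14*4 = 56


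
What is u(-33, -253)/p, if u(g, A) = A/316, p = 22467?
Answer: -253/7099572 ≈ -3.5636e-5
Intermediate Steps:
u(g, A) = A/316 (u(g, A) = A*(1/316) = A/316)
u(-33, -253)/p = ((1/316)*(-253))/22467 = -253/316*1/22467 = -253/7099572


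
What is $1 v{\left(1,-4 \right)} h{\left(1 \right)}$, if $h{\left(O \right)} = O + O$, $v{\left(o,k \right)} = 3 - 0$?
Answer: $6$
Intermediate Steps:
$v{\left(o,k \right)} = 3$ ($v{\left(o,k \right)} = 3 + 0 = 3$)
$h{\left(O \right)} = 2 O$
$1 v{\left(1,-4 \right)} h{\left(1 \right)} = 1 \cdot 3 \cdot 2 \cdot 1 = 3 \cdot 2 = 6$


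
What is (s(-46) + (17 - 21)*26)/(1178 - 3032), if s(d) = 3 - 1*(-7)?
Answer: 47/927 ≈ 0.050701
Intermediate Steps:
s(d) = 10 (s(d) = 3 + 7 = 10)
(s(-46) + (17 - 21)*26)/(1178 - 3032) = (10 + (17 - 21)*26)/(1178 - 3032) = (10 - 4*26)/(-1854) = (10 - 104)*(-1/1854) = -94*(-1/1854) = 47/927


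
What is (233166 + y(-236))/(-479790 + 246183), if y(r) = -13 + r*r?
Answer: -8753/7079 ≈ -1.2365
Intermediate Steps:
y(r) = -13 + r²
(233166 + y(-236))/(-479790 + 246183) = (233166 + (-13 + (-236)²))/(-479790 + 246183) = (233166 + (-13 + 55696))/(-233607) = (233166 + 55683)*(-1/233607) = 288849*(-1/233607) = -8753/7079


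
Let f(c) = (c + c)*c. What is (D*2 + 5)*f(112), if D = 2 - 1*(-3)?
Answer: 376320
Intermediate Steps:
D = 5 (D = 2 + 3 = 5)
f(c) = 2*c² (f(c) = (2*c)*c = 2*c²)
(D*2 + 5)*f(112) = (5*2 + 5)*(2*112²) = (10 + 5)*(2*12544) = 15*25088 = 376320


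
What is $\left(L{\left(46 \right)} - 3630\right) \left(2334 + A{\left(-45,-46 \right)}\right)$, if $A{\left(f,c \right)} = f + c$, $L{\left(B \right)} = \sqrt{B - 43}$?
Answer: $-8142090 + 2243 \sqrt{3} \approx -8.1382 \cdot 10^{6}$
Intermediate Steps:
$L{\left(B \right)} = \sqrt{-43 + B}$
$A{\left(f,c \right)} = c + f$
$\left(L{\left(46 \right)} - 3630\right) \left(2334 + A{\left(-45,-46 \right)}\right) = \left(\sqrt{-43 + 46} - 3630\right) \left(2334 - 91\right) = \left(\sqrt{3} - 3630\right) \left(2334 - 91\right) = \left(-3630 + \sqrt{3}\right) 2243 = -8142090 + 2243 \sqrt{3}$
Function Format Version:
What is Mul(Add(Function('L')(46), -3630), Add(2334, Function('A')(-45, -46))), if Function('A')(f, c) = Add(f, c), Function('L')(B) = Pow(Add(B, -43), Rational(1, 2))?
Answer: Add(-8142090, Mul(2243, Pow(3, Rational(1, 2)))) ≈ -8.1382e+6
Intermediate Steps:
Function('L')(B) = Pow(Add(-43, B), Rational(1, 2))
Function('A')(f, c) = Add(c, f)
Mul(Add(Function('L')(46), -3630), Add(2334, Function('A')(-45, -46))) = Mul(Add(Pow(Add(-43, 46), Rational(1, 2)), -3630), Add(2334, Add(-46, -45))) = Mul(Add(Pow(3, Rational(1, 2)), -3630), Add(2334, -91)) = Mul(Add(-3630, Pow(3, Rational(1, 2))), 2243) = Add(-8142090, Mul(2243, Pow(3, Rational(1, 2))))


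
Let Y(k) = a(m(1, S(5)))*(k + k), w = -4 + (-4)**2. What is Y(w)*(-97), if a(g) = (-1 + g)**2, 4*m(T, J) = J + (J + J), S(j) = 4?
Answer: -9312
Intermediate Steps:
m(T, J) = 3*J/4 (m(T, J) = (J + (J + J))/4 = (J + 2*J)/4 = (3*J)/4 = 3*J/4)
w = 12 (w = -4 + 16 = 12)
Y(k) = 8*k (Y(k) = (-1 + (3/4)*4)**2*(k + k) = (-1 + 3)**2*(2*k) = 2**2*(2*k) = 4*(2*k) = 8*k)
Y(w)*(-97) = (8*12)*(-97) = 96*(-97) = -9312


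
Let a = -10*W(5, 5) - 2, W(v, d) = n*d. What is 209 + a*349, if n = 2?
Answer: -35389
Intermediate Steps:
W(v, d) = 2*d
a = -102 (a = -20*5 - 2 = -10*10 - 2 = -100 - 2 = -102)
209 + a*349 = 209 - 102*349 = 209 - 35598 = -35389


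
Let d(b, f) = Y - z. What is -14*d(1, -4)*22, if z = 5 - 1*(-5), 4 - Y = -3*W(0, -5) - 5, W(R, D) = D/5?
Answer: 1232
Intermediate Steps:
W(R, D) = D/5 (W(R, D) = D*(⅕) = D/5)
Y = 6 (Y = 4 - (-3*(-5)/5 - 5) = 4 - (-3*(-1) - 5) = 4 - (3 - 5) = 4 - 1*(-2) = 4 + 2 = 6)
z = 10 (z = 5 + 5 = 10)
d(b, f) = -4 (d(b, f) = 6 - 1*10 = 6 - 10 = -4)
-14*d(1, -4)*22 = -14*(-4)*22 = 56*22 = 1232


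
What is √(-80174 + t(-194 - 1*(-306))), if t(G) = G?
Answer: I*√80062 ≈ 282.95*I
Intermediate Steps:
√(-80174 + t(-194 - 1*(-306))) = √(-80174 + (-194 - 1*(-306))) = √(-80174 + (-194 + 306)) = √(-80174 + 112) = √(-80062) = I*√80062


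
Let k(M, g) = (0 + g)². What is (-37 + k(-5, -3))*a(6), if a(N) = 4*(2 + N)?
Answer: -896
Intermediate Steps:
a(N) = 8 + 4*N
k(M, g) = g²
(-37 + k(-5, -3))*a(6) = (-37 + (-3)²)*(8 + 4*6) = (-37 + 9)*(8 + 24) = -28*32 = -896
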